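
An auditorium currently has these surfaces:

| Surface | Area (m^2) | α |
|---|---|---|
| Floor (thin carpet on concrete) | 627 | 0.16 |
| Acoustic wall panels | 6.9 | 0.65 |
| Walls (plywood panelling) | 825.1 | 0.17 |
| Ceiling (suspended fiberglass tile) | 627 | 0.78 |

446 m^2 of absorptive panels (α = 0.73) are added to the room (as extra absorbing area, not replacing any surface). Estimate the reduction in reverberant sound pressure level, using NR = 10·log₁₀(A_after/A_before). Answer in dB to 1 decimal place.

Equivalent absorption area: A_before = 627×0.16 + 6.9×0.65 + 825.1×0.17 + 627×0.78 = 734.132 m^2.
Treatment contributes 446·0.73 = 325.580 sabins.
A_after = 734.132 + 325.580 = 1059.712 sabins.
NR = 10·log₁₀(1059.712/734.132) = 1.6 dB.

1.6 dB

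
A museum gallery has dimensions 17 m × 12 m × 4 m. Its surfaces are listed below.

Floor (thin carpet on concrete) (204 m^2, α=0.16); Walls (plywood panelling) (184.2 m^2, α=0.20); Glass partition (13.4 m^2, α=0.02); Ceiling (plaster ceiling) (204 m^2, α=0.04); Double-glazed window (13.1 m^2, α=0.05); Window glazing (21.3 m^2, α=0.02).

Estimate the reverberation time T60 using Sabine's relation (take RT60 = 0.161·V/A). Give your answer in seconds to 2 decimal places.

Summing Sᵢαᵢ: 32.640 + 36.840 + 0.268 + 8.160 + 0.655 + 0.426 → A = 78.989 sabins.
V = 17·12·4 = 816 m³.
Sabine: RT60 = 0.161 × 816 / 78.989 = 1.66 s.

1.66 sec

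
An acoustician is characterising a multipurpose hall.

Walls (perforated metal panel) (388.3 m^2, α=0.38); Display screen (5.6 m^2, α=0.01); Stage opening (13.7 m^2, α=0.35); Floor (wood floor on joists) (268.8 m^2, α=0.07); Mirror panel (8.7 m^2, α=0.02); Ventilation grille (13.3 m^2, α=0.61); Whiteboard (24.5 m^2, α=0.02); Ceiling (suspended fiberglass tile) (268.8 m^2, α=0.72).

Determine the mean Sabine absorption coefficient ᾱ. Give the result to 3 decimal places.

0.377

S = Σ Sᵢ = 388.3 + 5.6 + 13.7 + 268.8 + 8.7 + 13.3 + 24.5 + 268.8 = 991.7 m^2.
Weighted sum Σ Sα = 373.534.
ᾱ = 373.534 / 991.7 = 0.377.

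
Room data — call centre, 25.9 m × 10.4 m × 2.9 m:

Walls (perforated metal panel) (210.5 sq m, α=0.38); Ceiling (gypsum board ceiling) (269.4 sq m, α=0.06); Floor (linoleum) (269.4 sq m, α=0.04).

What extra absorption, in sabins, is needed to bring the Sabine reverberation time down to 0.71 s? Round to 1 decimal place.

A₁ = Σ Sᵢαᵢ = 210.5*0.38 + 269.4*0.06 + 269.4*0.04 = 106.930 sabins.
Target A₂ = 0.161·781.144/0.71 = 177.133 sabins (V = 781.144 m³).
Additional absorption ΔA = 177.133 − 106.930 = 70.2 sabins.

70.2 sabins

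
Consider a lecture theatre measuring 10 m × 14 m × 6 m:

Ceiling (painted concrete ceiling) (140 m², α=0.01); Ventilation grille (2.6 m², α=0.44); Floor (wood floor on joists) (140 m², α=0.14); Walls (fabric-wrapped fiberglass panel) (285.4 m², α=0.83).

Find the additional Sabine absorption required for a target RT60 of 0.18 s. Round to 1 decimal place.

Summing Sᵢαᵢ: 1.400 + 1.144 + 19.600 + 236.882 → A₁ = 259.026 sabins.
For T = 0.18 s, need A₂ = 0.161·V/T = 0.161·840/0.18 = 751.333 sabins.
ΔA = A₂ − A₁ = 751.333 − 259.026 = 492.3 sabins.

492.3 sabins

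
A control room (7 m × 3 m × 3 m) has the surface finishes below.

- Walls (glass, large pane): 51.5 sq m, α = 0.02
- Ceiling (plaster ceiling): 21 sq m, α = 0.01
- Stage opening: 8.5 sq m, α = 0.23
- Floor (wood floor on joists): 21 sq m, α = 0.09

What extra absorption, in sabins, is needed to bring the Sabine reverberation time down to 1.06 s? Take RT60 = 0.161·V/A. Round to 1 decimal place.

Summing Sᵢαᵢ: 1.030 + 0.210 + 1.955 + 1.890 → A₁ = 5.085 sabins.
For T = 1.06 s, need A₂ = 0.161·V/T = 0.161·63/1.06 = 9.569 sabins.
ΔA = A₂ − A₁ = 9.569 − 5.085 = 4.5 sabins.

4.5 sabins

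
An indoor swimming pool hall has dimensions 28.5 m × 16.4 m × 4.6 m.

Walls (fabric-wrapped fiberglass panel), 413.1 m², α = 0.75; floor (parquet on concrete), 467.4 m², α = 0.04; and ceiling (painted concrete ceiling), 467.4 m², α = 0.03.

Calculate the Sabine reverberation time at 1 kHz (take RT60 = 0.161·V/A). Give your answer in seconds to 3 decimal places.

Summing Sᵢαᵢ: 309.825 + 18.696 + 14.022 → A = 342.543 sabins.
Room volume: 2150.04 m³.
RT60 = 0.161 · V / A = 0.161 × 2150.04 / 342.543 = 1.011 s.

1.011 seconds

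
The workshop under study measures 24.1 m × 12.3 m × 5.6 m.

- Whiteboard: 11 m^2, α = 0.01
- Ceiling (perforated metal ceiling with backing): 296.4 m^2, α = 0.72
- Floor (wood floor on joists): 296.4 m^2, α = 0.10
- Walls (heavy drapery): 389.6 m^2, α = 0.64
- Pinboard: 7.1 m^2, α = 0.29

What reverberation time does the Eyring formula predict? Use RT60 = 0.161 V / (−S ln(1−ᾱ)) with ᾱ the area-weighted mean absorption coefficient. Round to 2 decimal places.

Total surface area S = 11 + 296.4 + 296.4 + 389.6 + 7.1 = 1000.5 m^2.
Absorption A = 11×0.01 + 296.4×0.72 + 296.4×0.10 + 389.6×0.64 + 7.1×0.29 = 494.561 sabins.
ᾱ = 494.561 / 1000.5 = 0.4943.
Eyring denominator: −S ln(1−ᾱ) = 682.153.
V = 24.1 × 12.3 × 5.6 = 1660.008 m³.
T = 0.161·V/[−S·ln(1−ᾱ)] = 0.161·1660.008/682.153 = 0.39 s.

0.39 seconds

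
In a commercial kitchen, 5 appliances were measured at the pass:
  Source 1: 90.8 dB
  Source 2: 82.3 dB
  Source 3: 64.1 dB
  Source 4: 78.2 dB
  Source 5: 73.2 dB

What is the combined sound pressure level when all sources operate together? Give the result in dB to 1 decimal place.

91.6 dB

Σ 10^(Lᵢ/10) = 1.462e+09.
Combined level = 10 log₁₀(1.462e+09) = 91.6 dB.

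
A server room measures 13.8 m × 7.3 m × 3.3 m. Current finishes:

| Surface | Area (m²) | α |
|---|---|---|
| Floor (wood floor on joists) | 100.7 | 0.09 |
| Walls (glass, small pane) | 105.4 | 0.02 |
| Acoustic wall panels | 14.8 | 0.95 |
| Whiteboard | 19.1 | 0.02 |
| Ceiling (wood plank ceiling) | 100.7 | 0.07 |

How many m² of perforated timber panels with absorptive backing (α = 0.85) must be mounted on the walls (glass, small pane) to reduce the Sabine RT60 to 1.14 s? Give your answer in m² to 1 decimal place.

Equivalent absorption area: A₁ = 100.7*0.09 + 105.4*0.02 + 14.8*0.95 + 19.1*0.02 + 100.7*0.07 = 32.662 m².
Required A₂ = 0.161·332.442/1.14 = 46.950 sabins.
Absorption to add: 46.950 − 32.662 = 14.288 sabins.
Net gain per m²: Δα = 0.85 − 0.02 = 0.83.
Panel area = 14.288 / 0.83 = 17.2 m².

17.2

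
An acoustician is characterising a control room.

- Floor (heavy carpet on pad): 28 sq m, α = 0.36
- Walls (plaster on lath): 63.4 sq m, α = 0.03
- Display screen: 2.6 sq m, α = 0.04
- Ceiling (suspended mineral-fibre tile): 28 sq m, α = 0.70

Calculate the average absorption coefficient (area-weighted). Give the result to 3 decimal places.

Total surface area S = 122.0 sq m.
A = 28*0.36 + 63.4*0.03 + 2.6*0.04 + 28*0.70 = 31.686 sabins.
ᾱ = A/S = 0.260.

0.260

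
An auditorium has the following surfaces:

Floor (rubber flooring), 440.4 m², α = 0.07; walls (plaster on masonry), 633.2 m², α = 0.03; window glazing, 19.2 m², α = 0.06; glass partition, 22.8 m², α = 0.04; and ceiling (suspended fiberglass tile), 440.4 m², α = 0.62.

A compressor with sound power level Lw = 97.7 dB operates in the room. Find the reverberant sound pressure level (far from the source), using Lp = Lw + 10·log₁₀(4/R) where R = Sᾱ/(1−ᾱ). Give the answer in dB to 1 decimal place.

77.6 dB

Σ(Sᵢαᵢ) = 440.4×0.07 + 633.2×0.03 + 19.2×0.06 + 22.8×0.04 + 440.4×0.62 = 324.936; total area S = 1556.0 m².
ᾱ = 0.2088, so room constant R = A/(1−ᾱ) = 410.688 m².
Lp = Lw + 10 log₁₀(4/R) = 97.7 -20.11 = 77.6 dB.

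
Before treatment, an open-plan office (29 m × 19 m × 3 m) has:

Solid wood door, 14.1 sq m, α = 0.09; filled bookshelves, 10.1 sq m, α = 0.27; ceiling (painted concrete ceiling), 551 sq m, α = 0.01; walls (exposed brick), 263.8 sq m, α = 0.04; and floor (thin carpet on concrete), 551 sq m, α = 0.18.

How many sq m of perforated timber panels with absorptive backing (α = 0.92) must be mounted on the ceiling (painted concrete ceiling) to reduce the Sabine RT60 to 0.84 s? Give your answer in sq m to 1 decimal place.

Summing Sᵢαᵢ: 1.269 + 2.727 + 5.510 + 10.552 + 99.180 → A₁ = 119.238 sabins.
V = 1653 m³. Target absorption A₂ = 0.161 × 1653 / 0.84 = 316.825 sabins.
Absorption to add: 316.825 − 119.238 = 197.587 sabins.
Each sq m of panel replacing the ceiling (painted concrete ceiling) adds (0.92 − 0.01) = 0.91 sabins.
Area = ΔA/Δα = 197.587/0.91 = 217.1 sq m.

217.1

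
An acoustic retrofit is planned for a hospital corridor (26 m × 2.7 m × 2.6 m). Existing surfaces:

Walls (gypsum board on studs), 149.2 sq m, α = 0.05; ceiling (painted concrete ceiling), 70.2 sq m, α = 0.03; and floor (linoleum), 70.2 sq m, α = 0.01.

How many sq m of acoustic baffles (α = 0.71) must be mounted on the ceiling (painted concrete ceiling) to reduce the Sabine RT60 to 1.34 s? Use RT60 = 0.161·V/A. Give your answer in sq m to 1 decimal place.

17.1

Summing Sᵢαᵢ: 7.460 + 2.106 + 0.702 → A₁ = 10.268 sabins.
V = 182.52 m³. Target absorption A₂ = 0.161 × 182.52 / 1.34 = 21.930 sabins.
ΔA needed = 21.930 − 10.268 = 11.662 sabins.
Each sq m of panel replacing the ceiling (painted concrete ceiling) adds (0.71 − 0.03) = 0.68 sabins.
Panel area = 11.662 / 0.68 = 17.1 sq m.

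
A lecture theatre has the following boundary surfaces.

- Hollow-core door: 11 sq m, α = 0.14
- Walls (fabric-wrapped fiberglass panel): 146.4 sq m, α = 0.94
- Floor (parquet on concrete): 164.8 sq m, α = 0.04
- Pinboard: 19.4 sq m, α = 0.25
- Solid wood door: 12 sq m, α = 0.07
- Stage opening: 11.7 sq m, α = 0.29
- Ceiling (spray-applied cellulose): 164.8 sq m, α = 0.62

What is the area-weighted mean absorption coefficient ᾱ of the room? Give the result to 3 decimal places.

S = Σ Sᵢ = 11 + 146.4 + 164.8 + 19.4 + 12 + 11.7 + 164.8 = 530.1 sq m.
A = 11·0.14 + 146.4·0.94 + 164.8·0.04 + 19.4·0.25 + 12·0.07 + 11.7·0.29 + 164.8·0.62 = 257.007 sabins.
ᾱ = 257.007 / 530.1 = 0.485.

0.485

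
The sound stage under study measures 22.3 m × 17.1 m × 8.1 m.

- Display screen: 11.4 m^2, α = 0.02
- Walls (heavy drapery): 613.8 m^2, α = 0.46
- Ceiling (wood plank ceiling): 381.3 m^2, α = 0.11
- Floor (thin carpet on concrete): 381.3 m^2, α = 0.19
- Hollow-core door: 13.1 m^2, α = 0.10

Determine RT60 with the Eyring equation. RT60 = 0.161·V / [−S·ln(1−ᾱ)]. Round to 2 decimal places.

Total surface area S = 11.4 + 613.8 + 381.3 + 381.3 + 13.1 = 1400.9 m^2.
Σ(Sᵢαᵢ) = 11.4×0.02 + 613.8×0.46 + 381.3×0.11 + 381.3×0.19 + 13.1×0.10 = 398.276.
ᾱ = 398.276 / 1400.9 = 0.2843.
−S·ln(1−ᾱ) = −1400.9 × ln(1 − 0.2843) = 468.593.
V = 22.3 × 17.1 × 8.1 = 3088.773 m³.
RT60 = 0.161 × 3088.773 / 468.593 = 1.06 s.

1.06 s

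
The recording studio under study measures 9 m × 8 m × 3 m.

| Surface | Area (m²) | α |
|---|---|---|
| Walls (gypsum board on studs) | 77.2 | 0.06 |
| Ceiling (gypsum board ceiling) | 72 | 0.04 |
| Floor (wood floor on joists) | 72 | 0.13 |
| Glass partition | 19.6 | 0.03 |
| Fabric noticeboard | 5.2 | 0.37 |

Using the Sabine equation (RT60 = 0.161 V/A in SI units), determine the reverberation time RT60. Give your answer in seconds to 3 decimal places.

1.794 seconds

Total absorption A = 77.2*0.06 + 72*0.04 + 72*0.13 + 19.6*0.03 + 5.2*0.37
  = 4.632 + 2.880 + 9.360 + 0.588 + 1.924 = 19.384 m² sabins.
Volume V = 9 × 8 × 3 = 216 m³.
Sabine: RT60 = 0.161 × 216 / 19.384 = 1.794 s.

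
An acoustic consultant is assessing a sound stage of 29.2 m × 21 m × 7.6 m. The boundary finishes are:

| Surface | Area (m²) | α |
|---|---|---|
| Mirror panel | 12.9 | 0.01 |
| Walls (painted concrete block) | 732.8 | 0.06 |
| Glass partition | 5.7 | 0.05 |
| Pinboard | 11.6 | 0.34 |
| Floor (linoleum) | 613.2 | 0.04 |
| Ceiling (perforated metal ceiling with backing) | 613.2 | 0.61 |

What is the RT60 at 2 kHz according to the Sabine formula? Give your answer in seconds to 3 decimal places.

1.679 s

A = Σ Sᵢαᵢ = 12.9×0.01 + 732.8×0.06 + 5.7×0.05 + 11.6×0.34 + 613.2×0.04 + 613.2×0.61 = 446.906 sabins.
Volume V = 29.2 × 21 × 7.6 = 4660.32 m³.
T = 0.161 V/A = 0.161·4660.32/446.906 = 1.679 s.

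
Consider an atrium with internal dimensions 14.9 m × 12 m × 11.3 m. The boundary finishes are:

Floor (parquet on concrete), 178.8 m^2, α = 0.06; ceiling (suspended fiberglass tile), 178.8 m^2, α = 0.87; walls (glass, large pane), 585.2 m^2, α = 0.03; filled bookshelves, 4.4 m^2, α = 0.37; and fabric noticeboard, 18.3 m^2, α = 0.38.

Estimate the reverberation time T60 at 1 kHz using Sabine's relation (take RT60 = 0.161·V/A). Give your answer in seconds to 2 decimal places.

A = Σ Sᵢαᵢ = 178.8×0.06 + 178.8×0.87 + 585.2×0.03 + 4.4×0.37 + 18.3×0.38 = 192.422 sabins.
Room volume: 2020.44 m³.
Sabine: RT60 = 0.161 × 2020.44 / 192.422 = 1.69 s.

1.69 seconds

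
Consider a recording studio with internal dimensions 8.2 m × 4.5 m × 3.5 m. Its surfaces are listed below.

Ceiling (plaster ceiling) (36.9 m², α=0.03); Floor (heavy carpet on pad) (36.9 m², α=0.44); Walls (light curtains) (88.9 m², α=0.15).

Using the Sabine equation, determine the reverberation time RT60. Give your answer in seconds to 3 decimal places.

0.678 s

Total absorption A = 36.9×0.03 + 36.9×0.44 + 88.9×0.15
  = 1.107 + 16.236 + 13.335 = 30.678 m² sabins.
V = 8.2·4.5·3.5 = 129.15 m³.
T = 0.161 V/A = 0.161·129.15/30.678 = 0.678 s.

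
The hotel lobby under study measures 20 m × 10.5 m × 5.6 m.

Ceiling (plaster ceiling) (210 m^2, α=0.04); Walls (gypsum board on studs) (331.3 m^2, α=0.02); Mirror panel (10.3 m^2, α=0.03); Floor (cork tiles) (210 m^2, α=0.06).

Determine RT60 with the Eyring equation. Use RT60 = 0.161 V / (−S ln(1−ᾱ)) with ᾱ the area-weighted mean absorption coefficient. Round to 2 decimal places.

6.65 s

Total surface area S = 210 + 331.3 + 10.3 + 210 = 761.6 m^2.
Σ(Sᵢαᵢ) = 210·0.04 + 331.3·0.02 + 10.3·0.03 + 210·0.06 = 27.935.
Mean coefficient ᾱ = A/S = 0.0367.
Eyring denominator: −S ln(1−ᾱ) = 28.477.
V = 20 × 10.5 × 5.6 = 1176 m³.
RT60 = 0.161 × 1176 / 28.477 = 6.65 s.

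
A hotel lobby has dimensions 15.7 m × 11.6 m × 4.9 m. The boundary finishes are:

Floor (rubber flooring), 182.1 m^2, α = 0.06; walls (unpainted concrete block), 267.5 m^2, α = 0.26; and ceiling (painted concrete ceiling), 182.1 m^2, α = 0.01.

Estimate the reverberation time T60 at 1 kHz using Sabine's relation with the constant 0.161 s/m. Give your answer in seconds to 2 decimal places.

1.75 s

Equivalent absorption area: A = 182.1×0.06 + 267.5×0.26 + 182.1×0.01 = 82.297 m^2.
Room volume: 892.388 m³.
T = 0.161 V/A = 0.161·892.388/82.297 = 1.75 s.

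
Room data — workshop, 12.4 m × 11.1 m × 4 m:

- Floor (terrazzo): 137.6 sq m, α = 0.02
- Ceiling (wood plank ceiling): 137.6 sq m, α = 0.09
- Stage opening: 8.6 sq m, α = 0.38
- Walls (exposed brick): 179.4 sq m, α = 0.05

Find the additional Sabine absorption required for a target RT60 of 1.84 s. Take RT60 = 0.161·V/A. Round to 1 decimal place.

Summing Sᵢαᵢ: 2.752 + 12.384 + 3.268 + 8.970 → A₁ = 27.374 sabins.
For T = 1.84 s, need A₂ = 0.161·V/T = 0.161·550.56/1.84 = 48.174 sabins.
Shortfall: 48.174 − 27.374 = 20.8 sabins.

20.8 sabins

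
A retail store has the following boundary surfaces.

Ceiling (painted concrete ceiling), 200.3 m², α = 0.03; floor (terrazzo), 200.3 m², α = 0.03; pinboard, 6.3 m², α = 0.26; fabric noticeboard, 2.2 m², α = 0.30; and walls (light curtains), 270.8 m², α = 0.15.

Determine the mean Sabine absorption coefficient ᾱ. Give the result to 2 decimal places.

0.08

S = Σ Sᵢ = 200.3 + 200.3 + 6.3 + 2.2 + 270.8 = 679.9 m².
A = 200.3·0.03 + 200.3·0.03 + 6.3·0.26 + 2.2·0.30 + 270.8·0.15 = 54.936 sabins.
ᾱ = A/S = 0.08.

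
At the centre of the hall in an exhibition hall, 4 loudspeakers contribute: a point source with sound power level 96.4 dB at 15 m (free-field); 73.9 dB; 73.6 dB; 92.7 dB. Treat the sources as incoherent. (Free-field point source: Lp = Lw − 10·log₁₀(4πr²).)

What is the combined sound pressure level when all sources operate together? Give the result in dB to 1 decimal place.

Source at 15 m: Lp = 96.4 − 10·log₁₀(4π·15²) = 96.4 − 10·log₁₀(2827.433) = 61.9 dB.
Sum in the linear (power) domain: Σ 10^(Lᵢ/10) = 10^(61.9/10) + 10^(73.9/10) + 10^(73.6/10) + 10^(92.7/10) = 1.911e+09.
L_total = 10·log₁₀(1.911e+09) = 92.8 dB.

92.8 dB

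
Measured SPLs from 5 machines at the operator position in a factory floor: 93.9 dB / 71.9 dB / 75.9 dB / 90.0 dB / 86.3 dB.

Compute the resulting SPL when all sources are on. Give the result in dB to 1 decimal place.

Converting to relative power and adding: 10^(93.9/10) + 10^(71.9/10) + 10^(75.9/10) + 10^(90.0/10) + 10^(86.3/10) = 3.936e+09.
Back to dB: 10·log₁₀ Σ = 96.0 dB.

96.0 dB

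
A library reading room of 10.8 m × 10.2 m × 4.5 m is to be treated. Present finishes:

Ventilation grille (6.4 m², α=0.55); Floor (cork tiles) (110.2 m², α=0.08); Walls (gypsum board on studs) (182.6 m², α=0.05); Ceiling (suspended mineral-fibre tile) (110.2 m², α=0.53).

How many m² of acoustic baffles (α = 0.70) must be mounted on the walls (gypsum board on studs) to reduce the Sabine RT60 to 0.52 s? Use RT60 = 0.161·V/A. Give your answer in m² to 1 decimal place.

113.2

Summing Sᵢαᵢ: 3.520 + 8.816 + 9.130 + 58.406 → A₁ = 79.872 sabins.
V = 495.72 m³. Target absorption A₂ = 0.161 × 495.72 / 0.52 = 153.483 sabins.
Absorption to add: 153.483 − 79.872 = 73.611 sabins.
Net gain per m²: Δα = 0.70 − 0.05 = 0.65.
Area = ΔA/Δα = 73.611/0.65 = 113.2 m².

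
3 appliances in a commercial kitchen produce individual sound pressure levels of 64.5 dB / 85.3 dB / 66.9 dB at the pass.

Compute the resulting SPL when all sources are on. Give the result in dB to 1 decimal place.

85.4 dB

Converting to relative power and adding: 10^(64.5/10) + 10^(85.3/10) + 10^(66.9/10) = 3.466e+08.
L_total = 10·log₁₀(3.466e+08) = 85.4 dB.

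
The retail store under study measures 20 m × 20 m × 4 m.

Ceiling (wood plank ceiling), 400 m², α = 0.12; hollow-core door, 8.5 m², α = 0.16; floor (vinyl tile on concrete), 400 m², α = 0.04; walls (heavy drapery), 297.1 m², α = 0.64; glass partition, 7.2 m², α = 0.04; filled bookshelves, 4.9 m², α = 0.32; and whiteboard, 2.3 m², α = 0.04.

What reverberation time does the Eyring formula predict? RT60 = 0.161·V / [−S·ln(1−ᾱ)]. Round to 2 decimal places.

Total surface area S = 400 + 8.5 + 400 + 297.1 + 7.2 + 4.9 + 2.3 = 1120.0 m².
Σ(Sᵢαᵢ) = 400·0.12 + 8.5·0.16 + 400·0.04 + 297.1·0.64 + 7.2·0.04 + 4.9·0.32 + 2.3·0.04 = 257.452.
ᾱ = 257.452 / 1120.0 = 0.2299.
Eyring denominator: −S ln(1−ᾱ) = 292.583.
V = 20 × 20 × 4 = 1600 m³.
RT60 = 0.161 × 1600 / 292.583 = 0.88 s.

0.88 s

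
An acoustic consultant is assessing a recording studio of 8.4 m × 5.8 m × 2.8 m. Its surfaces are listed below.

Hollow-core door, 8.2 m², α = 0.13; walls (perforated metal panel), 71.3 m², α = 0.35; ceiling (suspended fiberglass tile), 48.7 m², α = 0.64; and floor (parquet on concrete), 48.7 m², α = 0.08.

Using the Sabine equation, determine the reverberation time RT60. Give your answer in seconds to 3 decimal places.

A = Σ Sᵢαᵢ = 8.2·0.13 + 71.3·0.35 + 48.7·0.64 + 48.7·0.08 = 61.085 sabins.
V = 8.4·5.8·2.8 = 136.416 m³.
T = 0.161 V/A = 0.161·136.416/61.085 = 0.360 s.

0.360 sec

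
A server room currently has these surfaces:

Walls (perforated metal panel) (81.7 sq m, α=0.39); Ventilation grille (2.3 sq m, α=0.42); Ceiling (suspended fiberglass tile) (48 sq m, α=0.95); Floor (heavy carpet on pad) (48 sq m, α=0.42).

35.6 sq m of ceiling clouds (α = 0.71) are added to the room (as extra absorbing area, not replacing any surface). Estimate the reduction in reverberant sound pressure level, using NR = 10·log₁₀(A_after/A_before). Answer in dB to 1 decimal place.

A_before = Σ Sᵢαᵢ = 81.7*0.39 + 2.3*0.42 + 48*0.95 + 48*0.42 = 98.589 sabins.
Treatment contributes 35.6·0.71 = 25.276 sabins.
A_after = 98.589 + 25.276 = 123.865 sabins.
NR = 10·log₁₀(123.865/98.589) = 1.0 dB.

1.0 dB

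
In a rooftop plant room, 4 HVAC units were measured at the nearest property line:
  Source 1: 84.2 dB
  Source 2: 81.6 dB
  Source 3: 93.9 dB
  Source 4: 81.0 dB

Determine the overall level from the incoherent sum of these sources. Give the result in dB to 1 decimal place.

Converting to relative power and adding: 10^(84.2/10) + 10^(81.6/10) + 10^(93.9/10) + 10^(81.0/10) = 2.988e+09.
L_total = 10·log₁₀(2.988e+09) = 94.8 dB.

94.8 dB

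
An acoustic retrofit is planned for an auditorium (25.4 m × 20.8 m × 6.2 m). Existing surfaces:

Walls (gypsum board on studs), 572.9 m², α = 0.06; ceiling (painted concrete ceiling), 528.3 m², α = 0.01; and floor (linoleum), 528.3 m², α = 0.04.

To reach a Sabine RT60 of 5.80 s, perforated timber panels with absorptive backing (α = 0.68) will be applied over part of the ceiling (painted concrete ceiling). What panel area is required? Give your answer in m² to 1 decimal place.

45.0

Total absorption A₁ = 572.9×0.06 + 528.3×0.01 + 528.3×0.04
  = 34.374 + 5.283 + 21.132 = 60.789 m² sabins.
Required A₂ = 0.161·3275.584/5.80 = 90.926 sabins.
ΔA needed = 90.926 − 60.789 = 30.137 sabins.
Each m² of panel replacing the ceiling (painted concrete ceiling) adds (0.68 − 0.01) = 0.67 sabins.
Panel area = 30.137 / 0.67 = 45.0 m².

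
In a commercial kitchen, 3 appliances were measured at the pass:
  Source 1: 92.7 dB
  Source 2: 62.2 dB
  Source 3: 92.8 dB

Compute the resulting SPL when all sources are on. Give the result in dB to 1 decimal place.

Sum in the linear (power) domain: Σ 10^(Lᵢ/10) = 10^(92.7/10) + 10^(62.2/10) + 10^(92.8/10) = 3.769e+09.
Combined level = 10 log₁₀(3.769e+09) = 95.8 dB.

95.8 dB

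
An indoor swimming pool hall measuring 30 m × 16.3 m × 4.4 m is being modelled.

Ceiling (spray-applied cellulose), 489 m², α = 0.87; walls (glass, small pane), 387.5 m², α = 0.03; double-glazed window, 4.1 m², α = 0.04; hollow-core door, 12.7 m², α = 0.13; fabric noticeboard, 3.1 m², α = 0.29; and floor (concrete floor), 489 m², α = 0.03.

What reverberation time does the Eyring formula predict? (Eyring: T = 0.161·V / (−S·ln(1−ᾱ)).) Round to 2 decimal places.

0.63 s

Total surface area S = 489 + 387.5 + 4.1 + 12.7 + 3.1 + 489 = 1385.4 m².
Absorption A = 489×0.87 + 387.5×0.03 + 4.1×0.04 + 12.7×0.13 + 3.1×0.29 + 489×0.03 = 454.439 sabins.
ᾱ = 454.439 / 1385.4 = 0.3280.
−S·ln(1−ᾱ) = −1385.4 × ln(1 − 0.3280) = 550.692.
V = 30 × 16.3 × 4.4 = 2151.6 m³.
T = 0.161·V/[−S·ln(1−ᾱ)] = 0.161·2151.6/550.692 = 0.63 s.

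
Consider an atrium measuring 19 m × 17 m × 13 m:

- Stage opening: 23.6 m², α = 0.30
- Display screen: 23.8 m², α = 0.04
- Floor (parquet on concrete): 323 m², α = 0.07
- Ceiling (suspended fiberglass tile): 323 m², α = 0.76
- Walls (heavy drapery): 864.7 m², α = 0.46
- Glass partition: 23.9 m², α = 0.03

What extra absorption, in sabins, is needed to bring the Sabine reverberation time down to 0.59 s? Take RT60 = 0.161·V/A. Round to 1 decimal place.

471.2 sabins

Summing Sᵢαᵢ: 7.080 + 0.952 + 22.610 + 245.480 + 397.762 + 0.717 → A₁ = 674.601 sabins.
Target A₂ = 0.161·4199/0.59 = 1145.829 sabins (V = 4199 m³).
ΔA = A₂ − A₁ = 1145.829 − 674.601 = 471.2 sabins.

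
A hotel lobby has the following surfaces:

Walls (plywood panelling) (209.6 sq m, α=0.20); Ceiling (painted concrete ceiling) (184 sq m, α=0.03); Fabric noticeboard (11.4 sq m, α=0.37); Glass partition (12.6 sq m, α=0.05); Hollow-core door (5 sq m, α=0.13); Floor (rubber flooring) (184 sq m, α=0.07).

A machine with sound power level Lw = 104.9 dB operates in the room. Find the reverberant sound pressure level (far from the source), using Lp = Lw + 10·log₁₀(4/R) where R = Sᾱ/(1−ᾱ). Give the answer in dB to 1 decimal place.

92.2 dB

Σ(Sᵢαᵢ) = 209.6×0.20 + 184×0.03 + 11.4×0.37 + 12.6×0.05 + 5×0.13 + 184×0.07 = 65.818; total area S = 606.6 sq m.
ᾱ = 0.1085, so room constant R = A/(1−ᾱ) = 73.828 sq m.
Lp = 104.9 + 10·log₁₀(4/73.828) = 104.9 + (-12.66) = 92.2 dB.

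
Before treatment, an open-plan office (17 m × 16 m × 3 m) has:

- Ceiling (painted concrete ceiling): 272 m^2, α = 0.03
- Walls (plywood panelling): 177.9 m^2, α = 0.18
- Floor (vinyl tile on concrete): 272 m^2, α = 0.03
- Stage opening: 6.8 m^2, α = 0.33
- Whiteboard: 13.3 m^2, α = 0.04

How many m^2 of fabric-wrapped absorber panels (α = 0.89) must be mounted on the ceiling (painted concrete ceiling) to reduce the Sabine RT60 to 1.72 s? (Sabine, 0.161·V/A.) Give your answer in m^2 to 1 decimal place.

Equivalent absorption area: A₁ = 272×0.03 + 177.9×0.18 + 272×0.03 + 6.8×0.33 + 13.3×0.04 = 51.118 m^2.
V = 816 m³. Target absorption A₂ = 0.161 × 816 / 1.72 = 76.381 sabins.
Absorption to add: 76.381 − 51.118 = 25.263 sabins.
Net gain per m^2: Δα = 0.89 − 0.03 = 0.86.
Area = ΔA/Δα = 25.263/0.86 = 29.4 m^2.

29.4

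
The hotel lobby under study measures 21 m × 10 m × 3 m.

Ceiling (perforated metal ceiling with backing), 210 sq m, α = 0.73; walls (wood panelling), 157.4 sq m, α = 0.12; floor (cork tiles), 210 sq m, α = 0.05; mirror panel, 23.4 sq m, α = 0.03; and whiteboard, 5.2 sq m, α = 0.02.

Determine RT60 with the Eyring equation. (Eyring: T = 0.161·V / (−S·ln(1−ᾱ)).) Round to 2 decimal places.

0.46 seconds

Total surface area S = 210 + 157.4 + 210 + 23.4 + 5.2 = 606.0 sq m.
Σ(Sᵢαᵢ) = 210×0.73 + 157.4×0.12 + 210×0.05 + 23.4×0.03 + 5.2×0.02 = 183.494.
Mean coefficient ᾱ = A/S = 0.3028.
Eyring denominator: −S ln(1−ᾱ) = 218.574.
V = 21 × 10 × 3 = 630 m³.
T = 0.161·V/[−S·ln(1−ᾱ)] = 0.161·630/218.574 = 0.46 s.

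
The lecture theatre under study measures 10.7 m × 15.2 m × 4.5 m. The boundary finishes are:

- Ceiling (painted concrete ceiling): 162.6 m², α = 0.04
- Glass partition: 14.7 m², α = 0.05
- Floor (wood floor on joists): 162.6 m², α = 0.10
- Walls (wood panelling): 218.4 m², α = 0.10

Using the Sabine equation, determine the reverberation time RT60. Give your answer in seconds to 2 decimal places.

2.60 seconds

A = Σ Sᵢαᵢ = 162.6·0.04 + 14.7·0.05 + 162.6·0.10 + 218.4·0.10 = 45.339 sabins.
Room volume: 731.88 m³.
T = 0.161 V/A = 0.161·731.88/45.339 = 2.60 s.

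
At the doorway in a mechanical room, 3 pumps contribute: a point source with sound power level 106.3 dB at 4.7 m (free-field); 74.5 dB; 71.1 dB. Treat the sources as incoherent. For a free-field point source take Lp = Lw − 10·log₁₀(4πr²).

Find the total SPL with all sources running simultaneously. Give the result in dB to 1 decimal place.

82.9 dB

Source at 4.7 m: Lp = 106.3 − 10·log₁₀(4π·4.7²) = 106.3 − 10·log₁₀(277.591) = 81.9 dB.
Sum in the linear (power) domain: Σ 10^(Lᵢ/10) = 10^(81.9/10) + 10^(74.5/10) + 10^(71.1/10) = 1.959e+08.
L_total = 10·log₁₀(1.959e+08) = 82.9 dB.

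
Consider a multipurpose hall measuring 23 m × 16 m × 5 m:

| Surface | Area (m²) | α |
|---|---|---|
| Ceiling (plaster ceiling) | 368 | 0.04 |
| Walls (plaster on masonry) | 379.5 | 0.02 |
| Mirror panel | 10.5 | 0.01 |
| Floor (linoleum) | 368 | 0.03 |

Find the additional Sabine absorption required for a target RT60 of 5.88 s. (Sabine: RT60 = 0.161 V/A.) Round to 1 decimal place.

Summing Sᵢαᵢ: 14.720 + 7.590 + 0.105 + 11.040 → A₁ = 33.455 sabins.
V = 1840 m³. Required absorption A₂ = 0.161 × 1840 / 5.88 = 50.381 sabins.
Shortfall: 50.381 − 33.455 = 16.9 sabins.

16.9 sabins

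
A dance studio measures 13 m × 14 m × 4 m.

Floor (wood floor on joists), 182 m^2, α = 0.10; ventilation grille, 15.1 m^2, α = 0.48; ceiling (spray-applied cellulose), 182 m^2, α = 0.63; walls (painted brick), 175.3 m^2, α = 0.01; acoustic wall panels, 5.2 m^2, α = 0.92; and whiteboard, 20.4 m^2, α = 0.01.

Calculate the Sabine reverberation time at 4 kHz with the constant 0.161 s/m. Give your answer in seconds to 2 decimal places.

0.80 s

Summing Sᵢαᵢ: 18.200 + 7.248 + 114.660 + 1.753 + 4.784 + 0.204 → A = 146.849 sabins.
Volume V = 13 × 14 × 4 = 728 m³.
T = 0.161 V/A = 0.161·728/146.849 = 0.80 s.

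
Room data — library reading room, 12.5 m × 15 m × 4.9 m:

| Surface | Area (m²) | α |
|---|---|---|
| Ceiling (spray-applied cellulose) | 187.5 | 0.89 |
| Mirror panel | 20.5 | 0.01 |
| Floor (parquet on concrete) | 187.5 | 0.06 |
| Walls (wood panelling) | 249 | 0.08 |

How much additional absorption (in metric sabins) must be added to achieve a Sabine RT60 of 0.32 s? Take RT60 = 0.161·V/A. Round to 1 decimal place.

264.0 sabins

Total absorption A₁ = 187.5*0.89 + 20.5*0.01 + 187.5*0.06 + 249*0.08
  = 166.875 + 0.205 + 11.250 + 19.920 = 198.250 m² sabins.
Target A₂ = 0.161·918.75/0.32 = 462.246 sabins (V = 918.75 m³).
Shortfall: 462.246 − 198.250 = 264.0 sabins.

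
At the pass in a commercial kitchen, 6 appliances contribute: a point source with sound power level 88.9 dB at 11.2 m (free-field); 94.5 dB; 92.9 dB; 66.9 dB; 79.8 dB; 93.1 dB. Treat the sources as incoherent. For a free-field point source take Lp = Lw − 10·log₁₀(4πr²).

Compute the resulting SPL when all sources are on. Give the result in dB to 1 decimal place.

Source at 11.2 m: Lp = 88.9 − 10·log₁₀(4π·11.2²) = 88.9 − 10·log₁₀(1576.326) = 56.9 dB.
Σ 10^(Lᵢ/10) = 6.911e+09.
L_total = 10·log₁₀(6.911e+09) = 98.4 dB.

98.4 dB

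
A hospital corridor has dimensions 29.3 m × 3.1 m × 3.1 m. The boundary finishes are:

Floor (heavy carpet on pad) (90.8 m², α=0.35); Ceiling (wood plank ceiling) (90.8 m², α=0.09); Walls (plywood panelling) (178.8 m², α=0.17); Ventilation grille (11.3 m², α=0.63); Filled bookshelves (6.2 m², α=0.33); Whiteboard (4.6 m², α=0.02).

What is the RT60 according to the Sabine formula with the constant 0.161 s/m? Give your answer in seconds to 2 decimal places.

A = Σ Sᵢαᵢ = 90.8*0.35 + 90.8*0.09 + 178.8*0.17 + 11.3*0.63 + 6.2*0.33 + 4.6*0.02 = 79.605 sabins.
V = 29.3·3.1·3.1 = 281.573 m³.
RT60 = 0.161 · V / A = 0.161 × 281.573 / 79.605 = 0.57 s.

0.57 s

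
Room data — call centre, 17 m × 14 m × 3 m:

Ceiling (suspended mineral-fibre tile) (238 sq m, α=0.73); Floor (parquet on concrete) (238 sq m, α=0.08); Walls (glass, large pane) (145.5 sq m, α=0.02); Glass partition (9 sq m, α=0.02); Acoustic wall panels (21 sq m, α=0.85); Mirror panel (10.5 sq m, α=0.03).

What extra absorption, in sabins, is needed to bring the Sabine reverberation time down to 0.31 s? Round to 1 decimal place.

A₁ = Σ Sᵢαᵢ = 238×0.73 + 238×0.08 + 145.5×0.02 + 9×0.02 + 21×0.85 + 10.5×0.03 = 214.035 sabins.
Target A₂ = 0.161·714/0.31 = 370.819 sabins (V = 714 m³).
ΔA = A₂ − A₁ = 370.819 − 214.035 = 156.8 sabins.

156.8 sabins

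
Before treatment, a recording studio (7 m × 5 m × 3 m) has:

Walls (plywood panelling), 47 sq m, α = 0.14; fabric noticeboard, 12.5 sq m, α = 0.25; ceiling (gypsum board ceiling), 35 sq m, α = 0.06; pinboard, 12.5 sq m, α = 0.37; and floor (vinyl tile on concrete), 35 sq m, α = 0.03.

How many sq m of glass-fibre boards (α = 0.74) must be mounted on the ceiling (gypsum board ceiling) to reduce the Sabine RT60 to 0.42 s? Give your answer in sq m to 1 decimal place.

Total absorption A₁ = 47×0.14 + 12.5×0.25 + 35×0.06 + 12.5×0.37 + 35×0.03
  = 6.580 + 3.125 + 2.100 + 4.625 + 1.050 = 17.480 sq m sabins.
V = 105 m³. Target absorption A₂ = 0.161 × 105 / 0.42 = 40.250 sabins.
ΔA needed = 40.250 − 17.480 = 22.770 sabins.
Net gain per sq m: Δα = 0.74 − 0.06 = 0.68.
Panel area = 22.770 / 0.68 = 33.5 sq m.

33.5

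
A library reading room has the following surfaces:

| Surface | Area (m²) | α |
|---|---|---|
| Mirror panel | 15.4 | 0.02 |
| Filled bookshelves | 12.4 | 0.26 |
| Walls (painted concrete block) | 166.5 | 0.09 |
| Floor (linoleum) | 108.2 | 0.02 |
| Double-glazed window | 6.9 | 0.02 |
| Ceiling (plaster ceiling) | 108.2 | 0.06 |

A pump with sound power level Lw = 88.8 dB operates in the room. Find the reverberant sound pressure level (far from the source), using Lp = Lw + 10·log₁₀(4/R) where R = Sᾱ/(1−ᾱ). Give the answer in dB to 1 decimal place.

80.2 dB

Σ(Sᵢαᵢ) = 15.4×0.02 + 12.4×0.26 + 166.5×0.09 + 108.2×0.02 + 6.9×0.02 + 108.2×0.06 = 27.311; total area S = 417.6 m².
ᾱ = 27.311/417.6 = 0.0654; R = Sᾱ/(1−ᾱ) = 27.311/(1−0.0654) = 29.222 m².
Lp = 88.8 + 10·log₁₀(4/29.222) = 88.8 + (-8.64) = 80.2 dB.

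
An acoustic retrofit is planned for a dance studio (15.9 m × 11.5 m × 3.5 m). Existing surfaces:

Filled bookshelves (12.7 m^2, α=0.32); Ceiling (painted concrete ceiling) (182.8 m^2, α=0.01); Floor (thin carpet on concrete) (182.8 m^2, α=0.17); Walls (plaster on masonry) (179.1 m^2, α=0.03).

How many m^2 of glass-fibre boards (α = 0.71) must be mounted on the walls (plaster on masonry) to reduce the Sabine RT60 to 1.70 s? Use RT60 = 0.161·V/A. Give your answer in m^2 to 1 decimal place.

26.9

Total absorption A₁ = 12.7·0.32 + 182.8·0.01 + 182.8·0.17 + 179.1·0.03
  = 4.064 + 1.828 + 31.076 + 5.373 = 42.341 m^2 sabins.
Required A₂ = 0.161·639.975/1.70 = 60.609 sabins.
Absorption to add: 60.609 − 42.341 = 18.268 sabins.
Net gain per m^2: Δα = 0.71 − 0.03 = 0.68.
Panel area = 18.268 / 0.68 = 26.9 m^2.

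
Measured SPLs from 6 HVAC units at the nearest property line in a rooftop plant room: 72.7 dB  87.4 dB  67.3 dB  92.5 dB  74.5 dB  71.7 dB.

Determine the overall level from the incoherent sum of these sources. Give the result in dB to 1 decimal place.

Σ 10^(Lᵢ/10) = 2.395e+09.
Combined level = 10 log₁₀(2.395e+09) = 93.8 dB.

93.8 dB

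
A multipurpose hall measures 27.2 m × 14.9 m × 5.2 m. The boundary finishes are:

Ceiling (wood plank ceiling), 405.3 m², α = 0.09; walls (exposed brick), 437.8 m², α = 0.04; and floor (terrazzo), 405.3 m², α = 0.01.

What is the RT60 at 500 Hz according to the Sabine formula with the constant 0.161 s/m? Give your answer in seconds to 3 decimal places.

Total absorption A = 405.3·0.09 + 437.8·0.04 + 405.3·0.01
  = 36.477 + 17.512 + 4.053 = 58.042 m² sabins.
Room volume: 2107.456 m³.
RT60 = 0.161 · V / A = 0.161 × 2107.456 / 58.042 = 5.846 s.

5.846 s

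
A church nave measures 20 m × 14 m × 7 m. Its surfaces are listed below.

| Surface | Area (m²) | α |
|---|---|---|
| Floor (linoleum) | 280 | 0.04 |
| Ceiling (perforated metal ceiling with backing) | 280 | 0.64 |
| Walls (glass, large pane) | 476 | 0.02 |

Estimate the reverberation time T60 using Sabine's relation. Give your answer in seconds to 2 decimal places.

Summing Sᵢαᵢ: 11.200 + 179.200 + 9.520 → A = 199.920 sabins.
V = 20·14·7 = 1960 m³.
RT60 = 0.161 · V / A = 0.161 × 1960 / 199.920 = 1.58 s.

1.58 seconds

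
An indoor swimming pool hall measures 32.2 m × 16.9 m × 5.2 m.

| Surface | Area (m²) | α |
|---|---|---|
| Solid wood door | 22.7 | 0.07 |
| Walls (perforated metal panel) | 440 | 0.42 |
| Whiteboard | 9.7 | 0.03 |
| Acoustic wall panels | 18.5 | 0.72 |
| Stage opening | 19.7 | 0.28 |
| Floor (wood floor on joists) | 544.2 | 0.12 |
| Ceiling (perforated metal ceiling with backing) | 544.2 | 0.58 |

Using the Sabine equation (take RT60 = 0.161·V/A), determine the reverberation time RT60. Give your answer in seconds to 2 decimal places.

Summing Sᵢαᵢ: 1.589 + 184.800 + 0.291 + 13.320 + 5.516 + 65.304 + 315.636 → A = 586.456 sabins.
Room volume: 2829.736 m³.
Sabine: RT60 = 0.161 × 2829.736 / 586.456 = 0.78 s.

0.78 seconds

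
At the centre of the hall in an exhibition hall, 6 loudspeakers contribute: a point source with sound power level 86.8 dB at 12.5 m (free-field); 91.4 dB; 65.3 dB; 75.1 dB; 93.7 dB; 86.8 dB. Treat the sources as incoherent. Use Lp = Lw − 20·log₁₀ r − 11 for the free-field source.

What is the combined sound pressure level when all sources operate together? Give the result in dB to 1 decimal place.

96.3 dB

Source at 12.5 m: Lp = 86.8 − 20·log₁₀(12.5) − 11 = 53.9 dB.
Σ 10^(Lᵢ/10) = 4.239e+09.
Back to dB: 10·log₁₀ Σ = 96.3 dB.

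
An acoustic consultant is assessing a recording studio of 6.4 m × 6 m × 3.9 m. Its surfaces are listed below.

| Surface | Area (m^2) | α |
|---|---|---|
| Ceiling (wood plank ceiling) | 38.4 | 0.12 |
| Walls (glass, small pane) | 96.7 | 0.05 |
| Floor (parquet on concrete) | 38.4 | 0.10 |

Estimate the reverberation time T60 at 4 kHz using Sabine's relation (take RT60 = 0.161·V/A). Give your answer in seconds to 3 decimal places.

A = Σ Sᵢαᵢ = 38.4·0.12 + 96.7·0.05 + 38.4·0.10 = 13.283 sabins.
V = 6.4·6·3.9 = 149.76 m³.
T = 0.161 V/A = 0.161·149.76/13.283 = 1.815 s.

1.815 s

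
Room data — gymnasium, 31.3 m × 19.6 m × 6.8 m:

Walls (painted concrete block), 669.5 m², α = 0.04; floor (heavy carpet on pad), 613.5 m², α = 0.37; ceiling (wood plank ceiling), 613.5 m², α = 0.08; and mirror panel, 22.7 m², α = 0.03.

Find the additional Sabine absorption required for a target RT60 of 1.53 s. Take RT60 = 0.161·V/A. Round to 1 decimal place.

135.4 sabins

A₁ = Σ Sᵢαᵢ = 669.5·0.04 + 613.5·0.37 + 613.5·0.08 + 22.7·0.03 = 303.536 sabins.
V = 4171.664 m³. Required absorption A₂ = 0.161 × 4171.664 / 1.53 = 438.979 sabins.
ΔA = A₂ − A₁ = 438.979 − 303.536 = 135.4 sabins.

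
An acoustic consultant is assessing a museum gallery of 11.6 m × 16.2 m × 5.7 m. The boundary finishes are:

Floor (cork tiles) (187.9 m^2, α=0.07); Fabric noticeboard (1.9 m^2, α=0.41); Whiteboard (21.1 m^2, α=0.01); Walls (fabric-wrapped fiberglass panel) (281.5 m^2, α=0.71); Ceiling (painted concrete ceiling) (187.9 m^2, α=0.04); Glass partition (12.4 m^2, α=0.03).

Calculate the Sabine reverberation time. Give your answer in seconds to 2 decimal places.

0.78 sec

A = Σ Sᵢαᵢ = 187.9×0.07 + 1.9×0.41 + 21.1×0.01 + 281.5×0.71 + 187.9×0.04 + 12.4×0.03 = 221.896 sabins.
Room volume: 1071.144 m³.
Sabine: RT60 = 0.161 × 1071.144 / 221.896 = 0.78 s.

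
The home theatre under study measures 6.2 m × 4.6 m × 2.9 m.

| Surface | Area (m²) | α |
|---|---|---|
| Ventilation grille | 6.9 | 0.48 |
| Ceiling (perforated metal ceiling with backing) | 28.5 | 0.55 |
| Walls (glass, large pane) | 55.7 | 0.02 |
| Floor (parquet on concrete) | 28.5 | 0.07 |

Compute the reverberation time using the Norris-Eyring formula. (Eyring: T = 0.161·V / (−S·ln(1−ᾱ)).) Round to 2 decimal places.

0.55 s

S = Σ Sᵢ = 119.6 m².
Σ(Sᵢαᵢ) = 6.9×0.48 + 28.5×0.55 + 55.7×0.02 + 28.5×0.07 = 22.096.
Mean coefficient ᾱ = A/S = 0.1847.
−S·ln(1−ᾱ) = −119.6 × ln(1 − 0.1847) = 24.422.
V = 6.2 × 4.6 × 2.9 = 82.708 m³.
T = 0.161·V/[−S·ln(1−ᾱ)] = 0.161·82.708/24.422 = 0.55 s.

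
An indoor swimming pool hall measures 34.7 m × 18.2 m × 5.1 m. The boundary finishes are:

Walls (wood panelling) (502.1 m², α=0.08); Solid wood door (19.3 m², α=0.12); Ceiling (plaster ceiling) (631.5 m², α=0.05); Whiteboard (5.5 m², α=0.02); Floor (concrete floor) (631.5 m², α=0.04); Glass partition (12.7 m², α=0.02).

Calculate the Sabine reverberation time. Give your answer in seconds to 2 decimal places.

A = Σ Sᵢαᵢ = 502.1*0.08 + 19.3*0.12 + 631.5*0.05 + 5.5*0.02 + 631.5*0.04 + 12.7*0.02 = 99.683 sabins.
V = 34.7·18.2·5.1 = 3220.854 m³.
Sabine: RT60 = 0.161 × 3220.854 / 99.683 = 5.20 s.

5.20 s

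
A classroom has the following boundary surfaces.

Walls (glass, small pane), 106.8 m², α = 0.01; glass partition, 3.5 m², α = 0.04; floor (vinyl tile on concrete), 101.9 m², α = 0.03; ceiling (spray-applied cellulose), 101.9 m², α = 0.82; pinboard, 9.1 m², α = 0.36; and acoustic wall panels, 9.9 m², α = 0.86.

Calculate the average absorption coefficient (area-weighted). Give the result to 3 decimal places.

S = Σ Sᵢ = 106.8 + 3.5 + 101.9 + 101.9 + 9.1 + 9.9 = 333.1 m².
A = 106.8×0.01 + 3.5×0.04 + 101.9×0.03 + 101.9×0.82 + 9.1×0.36 + 9.9×0.86 = 99.613 sabins.
ᾱ = 99.613 / 333.1 = 0.299.

0.299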